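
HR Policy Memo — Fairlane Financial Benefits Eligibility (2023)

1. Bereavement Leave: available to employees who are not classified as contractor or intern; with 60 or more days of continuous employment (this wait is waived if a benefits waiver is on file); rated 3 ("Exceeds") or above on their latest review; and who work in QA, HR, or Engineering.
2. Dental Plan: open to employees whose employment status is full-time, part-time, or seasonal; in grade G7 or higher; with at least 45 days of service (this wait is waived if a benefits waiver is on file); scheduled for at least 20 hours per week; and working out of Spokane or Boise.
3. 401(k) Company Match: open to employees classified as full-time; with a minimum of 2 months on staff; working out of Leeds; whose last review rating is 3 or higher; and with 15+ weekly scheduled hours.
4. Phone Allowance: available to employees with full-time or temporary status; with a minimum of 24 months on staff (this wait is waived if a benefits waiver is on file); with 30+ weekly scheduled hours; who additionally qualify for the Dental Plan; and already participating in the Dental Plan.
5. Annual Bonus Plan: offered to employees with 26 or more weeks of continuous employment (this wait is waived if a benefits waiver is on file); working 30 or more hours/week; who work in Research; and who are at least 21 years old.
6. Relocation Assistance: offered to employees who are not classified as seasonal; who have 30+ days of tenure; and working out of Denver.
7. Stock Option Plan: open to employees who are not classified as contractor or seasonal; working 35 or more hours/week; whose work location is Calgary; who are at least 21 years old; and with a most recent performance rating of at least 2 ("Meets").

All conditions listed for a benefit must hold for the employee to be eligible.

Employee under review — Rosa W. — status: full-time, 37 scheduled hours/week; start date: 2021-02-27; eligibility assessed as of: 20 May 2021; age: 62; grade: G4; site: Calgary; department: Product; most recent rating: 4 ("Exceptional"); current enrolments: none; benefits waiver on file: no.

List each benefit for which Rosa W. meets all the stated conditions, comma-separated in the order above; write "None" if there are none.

Stock Option Plan

Service from 2021-02-27 to 20 May 2021: 82 days.
Bereavement Leave — status full-time ✓ (not excluded); no waiver, service 82 days ≥ 60 days ✓; rating 4 ≥ 3 ✓; dept Product ✗ → not eligible.
Dental Plan — status full-time ✓; grade G4 < G7 ✗ → not eligible.
401(k) Company Match — status full-time ✓; service 82 days ≥ 2 months (≈60 days) ✓; site Calgary ✗ (not Leeds) → not eligible.
Phone Allowance — status full-time ✓; no waiver, service 82 days < 24 months (≈720 days) ✗ → not eligible.
Annual Bonus Plan — no waiver, service 82 days < 26 weeks (≈182 days) ✗ → not eligible.
Relocation Assistance — status full-time ✓ (not excluded); service 82 days ≥ 30 days ✓; site Calgary ✗ (not Denver) → not eligible.
Stock Option Plan — status full-time ✓ (not excluded); 37 hrs/wk ≥ 35 ✓; site Calgary ✓; age 62 ≥ 21 ✓; rating 4 ≥ 2 ✓ → eligible.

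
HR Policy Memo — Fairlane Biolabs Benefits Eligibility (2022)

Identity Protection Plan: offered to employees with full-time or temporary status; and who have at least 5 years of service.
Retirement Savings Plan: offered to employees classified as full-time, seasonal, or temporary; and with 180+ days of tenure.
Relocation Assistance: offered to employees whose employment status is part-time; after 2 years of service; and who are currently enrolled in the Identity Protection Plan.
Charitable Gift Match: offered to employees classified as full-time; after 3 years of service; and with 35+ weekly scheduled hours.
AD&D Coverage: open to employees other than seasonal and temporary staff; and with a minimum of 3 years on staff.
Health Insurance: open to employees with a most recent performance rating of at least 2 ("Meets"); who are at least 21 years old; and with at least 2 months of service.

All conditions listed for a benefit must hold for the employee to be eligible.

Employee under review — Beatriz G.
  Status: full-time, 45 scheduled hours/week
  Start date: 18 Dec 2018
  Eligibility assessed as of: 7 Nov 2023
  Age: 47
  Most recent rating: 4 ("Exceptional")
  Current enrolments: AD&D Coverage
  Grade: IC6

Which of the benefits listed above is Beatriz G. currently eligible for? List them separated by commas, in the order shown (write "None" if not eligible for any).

Retirement Savings Plan, Charitable Gift Match, AD&D Coverage, Health Insurance

Service from 18 Dec 2018 to 7 Nov 2023: 1785 days.
Identity Protection Plan — status full-time ✓; service 1785 days < 5 years (≈1825 days) ✗ → not eligible.
Retirement Savings Plan — status full-time ✓; service 1785 days ≥ 180 days ✓ → eligible.
Relocation Assistance — status full-time ✗ (requires part-time) → not eligible.
Charitable Gift Match — status full-time ✓; service 1785 days ≥ 3 years (≈1095 days) ✓; 45 hrs/wk ≥ 35 ✓ → eligible.
AD&D Coverage — status full-time ✓ (not excluded); service 1785 days ≥ 3 years (≈1095 days) ✓ → eligible.
Health Insurance — rating 4 ≥ 2 ✓; age 47 ≥ 21 ✓; service 1785 days ≥ 2 months (≈60 days) ✓ → eligible.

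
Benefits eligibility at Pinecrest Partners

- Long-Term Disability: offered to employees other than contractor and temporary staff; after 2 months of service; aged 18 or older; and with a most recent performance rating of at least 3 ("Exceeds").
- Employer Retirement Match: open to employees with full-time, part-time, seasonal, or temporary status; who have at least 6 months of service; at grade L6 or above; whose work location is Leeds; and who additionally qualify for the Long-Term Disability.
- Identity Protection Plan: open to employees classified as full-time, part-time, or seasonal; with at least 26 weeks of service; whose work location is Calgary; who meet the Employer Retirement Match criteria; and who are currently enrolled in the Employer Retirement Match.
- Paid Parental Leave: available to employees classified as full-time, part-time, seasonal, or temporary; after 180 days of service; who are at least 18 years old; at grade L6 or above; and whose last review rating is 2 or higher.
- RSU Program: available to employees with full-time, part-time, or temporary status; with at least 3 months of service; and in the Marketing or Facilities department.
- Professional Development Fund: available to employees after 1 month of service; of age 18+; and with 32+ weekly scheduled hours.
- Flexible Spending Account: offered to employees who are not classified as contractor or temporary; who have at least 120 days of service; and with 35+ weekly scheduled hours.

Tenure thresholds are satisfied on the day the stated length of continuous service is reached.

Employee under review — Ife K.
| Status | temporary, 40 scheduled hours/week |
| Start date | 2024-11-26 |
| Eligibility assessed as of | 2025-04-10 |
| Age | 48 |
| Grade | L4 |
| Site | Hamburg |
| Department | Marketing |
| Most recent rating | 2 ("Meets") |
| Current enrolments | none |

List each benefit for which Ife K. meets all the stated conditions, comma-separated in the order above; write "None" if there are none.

RSU Program, Professional Development Fund

Service from 2024-11-26 to 2025-04-10: 135 days.
Long-Term Disability — status temporary ✗ (excluded) → not eligible.
Employer Retirement Match — status temporary ✓; service 135 days < 6 months (≈180 days) ✗ → not eligible.
Identity Protection Plan — status temporary ✗ (requires full-time, part-time, or seasonal) → not eligible.
Paid Parental Leave — status temporary ✓; service 135 days < 180 days ✗ → not eligible.
RSU Program — status temporary ✓; service 135 days ≥ 3 months (≈90 days) ✓; dept Marketing ✓ → eligible.
Professional Development Fund — service 135 days ≥ 1 month (≈30 days) ✓; age 48 ≥ 18 ✓; 40 hrs/wk ≥ 32 ✓ → eligible.
Flexible Spending Account — status temporary ✗ (excluded) → not eligible.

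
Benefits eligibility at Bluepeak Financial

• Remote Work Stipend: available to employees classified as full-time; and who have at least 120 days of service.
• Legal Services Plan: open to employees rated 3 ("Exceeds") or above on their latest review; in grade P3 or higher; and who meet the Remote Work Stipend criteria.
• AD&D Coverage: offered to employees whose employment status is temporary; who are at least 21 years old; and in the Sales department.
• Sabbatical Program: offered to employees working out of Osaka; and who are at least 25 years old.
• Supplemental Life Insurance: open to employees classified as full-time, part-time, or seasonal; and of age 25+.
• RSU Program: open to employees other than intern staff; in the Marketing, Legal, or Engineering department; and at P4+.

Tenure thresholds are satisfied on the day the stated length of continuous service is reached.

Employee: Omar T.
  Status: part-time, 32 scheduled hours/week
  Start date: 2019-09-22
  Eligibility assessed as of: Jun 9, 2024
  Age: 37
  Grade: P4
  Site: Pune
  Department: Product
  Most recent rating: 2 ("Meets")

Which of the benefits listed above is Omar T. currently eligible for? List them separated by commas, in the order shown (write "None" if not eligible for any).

Supplemental Life Insurance

Service from 2019-09-22 to Jun 9, 2024: 1722 days.
Remote Work Stipend — status part-time ✗ (requires full-time) → not eligible.
Legal Services Plan — rating 2 < 3 ✗ → not eligible.
AD&D Coverage — status part-time ✗ (requires temporary) → not eligible.
Sabbatical Program — site Pune ✗ (not Osaka) → not eligible.
Supplemental Life Insurance — status part-time ✓; age 37 ≥ 25 ✓ → eligible.
RSU Program — status part-time ✓ (not excluded); dept Product ✗ → not eligible.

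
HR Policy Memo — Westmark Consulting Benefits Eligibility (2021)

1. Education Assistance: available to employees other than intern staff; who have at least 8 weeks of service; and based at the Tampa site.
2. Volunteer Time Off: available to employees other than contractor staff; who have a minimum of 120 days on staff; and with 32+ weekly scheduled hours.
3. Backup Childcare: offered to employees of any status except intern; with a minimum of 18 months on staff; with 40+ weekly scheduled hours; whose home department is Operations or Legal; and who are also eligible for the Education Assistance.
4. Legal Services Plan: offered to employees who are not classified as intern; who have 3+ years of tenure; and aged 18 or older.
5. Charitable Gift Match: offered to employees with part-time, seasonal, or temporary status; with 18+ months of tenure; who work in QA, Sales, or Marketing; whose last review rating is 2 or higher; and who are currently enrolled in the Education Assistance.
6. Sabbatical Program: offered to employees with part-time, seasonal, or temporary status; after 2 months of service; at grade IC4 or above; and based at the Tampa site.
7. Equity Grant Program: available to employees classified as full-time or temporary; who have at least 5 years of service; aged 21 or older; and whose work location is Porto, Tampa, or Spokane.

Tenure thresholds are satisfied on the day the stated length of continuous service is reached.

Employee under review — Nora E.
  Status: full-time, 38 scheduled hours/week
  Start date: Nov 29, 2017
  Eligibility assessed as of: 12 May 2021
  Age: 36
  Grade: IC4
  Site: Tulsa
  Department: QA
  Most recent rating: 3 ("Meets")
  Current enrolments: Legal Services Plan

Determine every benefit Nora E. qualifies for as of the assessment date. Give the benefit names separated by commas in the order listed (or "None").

Service from Nov 29, 2017 to 12 May 2021: 1260 days.
Education Assistance — status full-time ✓ (not excluded); service 1260 days ≥ 8 weeks (≈56 days) ✓; site Tulsa ✗ (not Tampa) → not eligible.
Volunteer Time Off — status full-time ✓ (not excluded); service 1260 days ≥ 120 days ✓; 38 hrs/wk ≥ 32 ✓ → eligible.
Backup Childcare — status full-time ✓ (not excluded); service 1260 days ≥ 18 months (≈540 days) ✓; 38 hrs/wk < 40 ✗ → not eligible.
Legal Services Plan — status full-time ✓ (not excluded); service 1260 days ≥ 3 years (≈1095 days) ✓; age 36 ≥ 18 ✓ → eligible.
Charitable Gift Match — status full-time ✗ (requires part-time, seasonal, or temporary) → not eligible.
Sabbatical Program — status full-time ✗ (requires part-time, seasonal, or temporary) → not eligible.
Equity Grant Program — status full-time ✓; service 1260 days < 5 years (≈1825 days) ✗ → not eligible.

Volunteer Time Off, Legal Services Plan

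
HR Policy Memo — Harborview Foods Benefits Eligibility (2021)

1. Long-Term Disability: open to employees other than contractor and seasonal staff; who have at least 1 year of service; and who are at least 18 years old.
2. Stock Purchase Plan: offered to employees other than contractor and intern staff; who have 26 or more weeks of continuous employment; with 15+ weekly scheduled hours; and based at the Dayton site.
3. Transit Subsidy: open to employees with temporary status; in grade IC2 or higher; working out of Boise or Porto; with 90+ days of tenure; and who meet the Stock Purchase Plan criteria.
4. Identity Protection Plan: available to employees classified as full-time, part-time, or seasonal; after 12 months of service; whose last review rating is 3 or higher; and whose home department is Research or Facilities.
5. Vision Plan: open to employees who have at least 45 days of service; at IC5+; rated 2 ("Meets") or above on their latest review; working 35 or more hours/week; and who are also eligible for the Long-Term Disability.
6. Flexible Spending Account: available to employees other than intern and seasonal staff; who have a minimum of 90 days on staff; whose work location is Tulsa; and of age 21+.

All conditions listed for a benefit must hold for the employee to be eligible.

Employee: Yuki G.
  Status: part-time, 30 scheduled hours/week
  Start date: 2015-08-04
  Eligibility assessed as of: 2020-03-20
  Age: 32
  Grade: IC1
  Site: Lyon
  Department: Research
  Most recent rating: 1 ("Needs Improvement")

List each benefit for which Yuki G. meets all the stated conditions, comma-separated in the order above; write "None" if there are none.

Long-Term Disability

Service from 2015-08-04 to 2020-03-20: 1690 days.
Long-Term Disability — status part-time ✓ (not excluded); service 1690 days ≥ 1 year (≈365 days) ✓; age 32 ≥ 18 ✓ → eligible.
Stock Purchase Plan — status part-time ✓ (not excluded); service 1690 days ≥ 26 weeks (≈182 days) ✓; 30 hrs/wk ≥ 15 ✓; site Lyon ✗ (not Dayton) → not eligible.
Transit Subsidy — status part-time ✗ (requires temporary) → not eligible.
Identity Protection Plan — status part-time ✓; service 1690 days ≥ 12 months (≈360 days) ✓; rating 1 < 3 ✗ → not eligible.
Vision Plan — service 1690 days ≥ 45 days ✓; grade IC1 < IC5 ✗ → not eligible.
Flexible Spending Account — status part-time ✓ (not excluded); service 1690 days ≥ 90 days ✓; site Lyon ✗ (not Tulsa) → not eligible.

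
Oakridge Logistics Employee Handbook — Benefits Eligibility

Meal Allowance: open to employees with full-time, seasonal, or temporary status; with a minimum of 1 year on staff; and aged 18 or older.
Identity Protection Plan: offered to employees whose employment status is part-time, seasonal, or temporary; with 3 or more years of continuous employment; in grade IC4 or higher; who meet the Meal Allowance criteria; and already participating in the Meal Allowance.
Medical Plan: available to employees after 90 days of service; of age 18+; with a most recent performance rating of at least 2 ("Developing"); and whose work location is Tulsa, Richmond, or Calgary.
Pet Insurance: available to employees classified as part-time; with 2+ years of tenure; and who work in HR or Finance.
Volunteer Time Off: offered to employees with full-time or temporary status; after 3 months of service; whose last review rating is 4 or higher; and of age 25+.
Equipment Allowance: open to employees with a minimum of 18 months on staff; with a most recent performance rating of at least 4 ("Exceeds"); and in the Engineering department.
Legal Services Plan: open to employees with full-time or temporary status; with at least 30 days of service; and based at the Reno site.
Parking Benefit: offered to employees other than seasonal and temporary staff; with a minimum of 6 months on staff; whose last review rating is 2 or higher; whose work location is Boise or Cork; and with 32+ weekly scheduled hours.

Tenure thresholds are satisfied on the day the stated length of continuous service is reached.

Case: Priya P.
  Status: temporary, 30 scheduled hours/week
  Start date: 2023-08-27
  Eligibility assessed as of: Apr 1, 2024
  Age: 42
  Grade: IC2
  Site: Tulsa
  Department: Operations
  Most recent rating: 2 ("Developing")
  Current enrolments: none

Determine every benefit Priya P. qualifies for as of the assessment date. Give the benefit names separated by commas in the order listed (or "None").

Service from 2023-08-27 to Apr 1, 2024: 218 days.
Meal Allowance — status temporary ✓; service 218 days < 1 year (≈365 days) ✗ → not eligible.
Identity Protection Plan — status temporary ✓; service 218 days < 3 years (≈1095 days) ✗ → not eligible.
Medical Plan — service 218 days ≥ 90 days ✓; age 42 ≥ 18 ✓; rating 2 ≥ 2 ✓; site Tulsa ✓ → eligible.
Pet Insurance — status temporary ✗ (requires part-time) → not eligible.
Volunteer Time Off — status temporary ✓; service 218 days ≥ 3 months (≈90 days) ✓; rating 2 < 4 ✗ → not eligible.
Equipment Allowance — service 218 days < 18 months (≈540 days) ✗ → not eligible.
Legal Services Plan — status temporary ✓; service 218 days ≥ 30 days ✓; site Tulsa ✗ (not Reno) → not eligible.
Parking Benefit — status temporary ✗ (excluded) → not eligible.

Medical Plan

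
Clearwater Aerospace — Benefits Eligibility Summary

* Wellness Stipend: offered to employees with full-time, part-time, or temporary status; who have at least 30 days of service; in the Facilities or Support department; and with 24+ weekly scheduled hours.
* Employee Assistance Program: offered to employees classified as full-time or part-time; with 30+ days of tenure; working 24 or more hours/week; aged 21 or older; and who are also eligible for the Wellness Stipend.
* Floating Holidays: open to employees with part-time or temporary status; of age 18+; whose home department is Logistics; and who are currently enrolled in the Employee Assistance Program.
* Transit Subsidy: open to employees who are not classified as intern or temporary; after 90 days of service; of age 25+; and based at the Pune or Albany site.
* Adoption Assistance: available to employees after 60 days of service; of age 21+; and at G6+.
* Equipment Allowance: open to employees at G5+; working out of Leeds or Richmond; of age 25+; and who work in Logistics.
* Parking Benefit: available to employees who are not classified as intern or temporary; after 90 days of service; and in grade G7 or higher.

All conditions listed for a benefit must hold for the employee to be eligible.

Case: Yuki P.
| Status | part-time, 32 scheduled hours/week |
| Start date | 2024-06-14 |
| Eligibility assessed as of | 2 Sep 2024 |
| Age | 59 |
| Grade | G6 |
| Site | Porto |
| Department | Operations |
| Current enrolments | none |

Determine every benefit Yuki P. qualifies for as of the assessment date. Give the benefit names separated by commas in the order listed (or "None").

Adoption Assistance

Service from 2024-06-14 to 2 Sep 2024: 80 days.
Wellness Stipend — status part-time ✓; service 80 days ≥ 30 days ✓; dept Operations ✗ → not eligible.
Employee Assistance Program — status part-time ✓; service 80 days ≥ 30 days ✓; 32 hrs/wk ≥ 24 ✓; age 59 ≥ 21 ✓; not eligible for Wellness Stipend ✗ → not eligible.
Floating Holidays — status part-time ✓; age 59 ≥ 18 ✓; dept Operations ✗ → not eligible.
Transit Subsidy — status part-time ✓ (not excluded); service 80 days < 90 days ✗ → not eligible.
Adoption Assistance — service 80 days ≥ 60 days ✓; age 59 ≥ 21 ✓; grade G6 ≥ G6 ✓ → eligible.
Equipment Allowance — grade G6 ≥ G5 ✓; site Porto ✗ (not Leeds or Richmond) → not eligible.
Parking Benefit — status part-time ✓ (not excluded); service 80 days < 90 days ✗ → not eligible.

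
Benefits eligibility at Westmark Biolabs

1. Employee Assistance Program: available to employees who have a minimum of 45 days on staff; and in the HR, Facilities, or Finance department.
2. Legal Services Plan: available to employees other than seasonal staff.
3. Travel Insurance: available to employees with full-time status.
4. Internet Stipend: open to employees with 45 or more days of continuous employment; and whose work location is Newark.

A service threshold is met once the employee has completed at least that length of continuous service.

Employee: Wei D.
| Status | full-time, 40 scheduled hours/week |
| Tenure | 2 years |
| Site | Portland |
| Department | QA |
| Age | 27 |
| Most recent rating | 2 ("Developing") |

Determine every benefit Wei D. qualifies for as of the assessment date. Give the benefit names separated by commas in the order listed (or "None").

Legal Services Plan, Travel Insurance

Employee Assistance Program — service 2 years ≥ 45 days ✓; dept QA ✗ → not eligible.
Legal Services Plan — status full-time ✓ (not excluded) → eligible.
Travel Insurance — status full-time ✓ → eligible.
Internet Stipend — service 2 years ≥ 45 days ✓; site Portland ✗ (not Newark) → not eligible.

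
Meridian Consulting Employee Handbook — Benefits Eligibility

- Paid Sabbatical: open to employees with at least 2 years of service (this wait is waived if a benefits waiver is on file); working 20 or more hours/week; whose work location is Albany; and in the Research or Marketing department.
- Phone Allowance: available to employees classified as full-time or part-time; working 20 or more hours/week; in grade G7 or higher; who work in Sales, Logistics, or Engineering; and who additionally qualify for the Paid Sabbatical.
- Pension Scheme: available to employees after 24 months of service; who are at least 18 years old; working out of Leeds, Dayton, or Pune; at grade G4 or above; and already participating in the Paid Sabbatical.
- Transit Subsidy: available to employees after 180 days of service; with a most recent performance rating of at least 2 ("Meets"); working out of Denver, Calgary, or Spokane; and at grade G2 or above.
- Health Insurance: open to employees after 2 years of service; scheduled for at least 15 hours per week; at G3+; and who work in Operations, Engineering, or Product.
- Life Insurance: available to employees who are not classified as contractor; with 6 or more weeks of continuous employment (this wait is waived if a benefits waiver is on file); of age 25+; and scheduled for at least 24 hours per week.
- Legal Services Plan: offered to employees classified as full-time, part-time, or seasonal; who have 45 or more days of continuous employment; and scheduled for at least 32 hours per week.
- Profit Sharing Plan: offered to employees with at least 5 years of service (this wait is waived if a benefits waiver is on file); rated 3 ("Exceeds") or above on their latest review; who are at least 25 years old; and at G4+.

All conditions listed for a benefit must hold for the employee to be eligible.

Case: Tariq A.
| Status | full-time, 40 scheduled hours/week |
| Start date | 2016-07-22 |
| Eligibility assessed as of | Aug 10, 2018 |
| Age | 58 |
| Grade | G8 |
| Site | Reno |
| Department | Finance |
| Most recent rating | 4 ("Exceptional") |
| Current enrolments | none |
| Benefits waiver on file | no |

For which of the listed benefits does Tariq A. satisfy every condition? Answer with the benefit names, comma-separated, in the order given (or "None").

Service from 2016-07-22 to Aug 10, 2018: 749 days.
Paid Sabbatical — no waiver, service 749 days ≥ 2 years (≈730 days) ✓; 40 hrs/wk ≥ 20 ✓; site Reno ✗ (not Albany) → not eligible.
Phone Allowance — status full-time ✓; 40 hrs/wk ≥ 20 ✓; grade G8 ≥ G7 ✓; dept Finance ✗ → not eligible.
Pension Scheme — service 749 days ≥ 24 months (≈720 days) ✓; age 58 ≥ 18 ✓; site Reno ✗ (not Leeds, Dayton, or Pune) → not eligible.
Transit Subsidy — service 749 days ≥ 180 days ✓; rating 4 ≥ 2 ✓; site Reno ✗ (not Denver, Calgary, or Spokane) → not eligible.
Health Insurance — service 749 days ≥ 2 years (≈730 days) ✓; 40 hrs/wk ≥ 15 ✓; grade G8 ≥ G3 ✓; dept Finance ✗ → not eligible.
Life Insurance — status full-time ✓ (not excluded); no waiver, service 749 days ≥ 6 weeks (≈42 days) ✓; age 58 ≥ 25 ✓; 40 hrs/wk ≥ 24 ✓ → eligible.
Legal Services Plan — status full-time ✓; service 749 days ≥ 45 days ✓; 40 hrs/wk ≥ 32 ✓ → eligible.
Profit Sharing Plan — no waiver, service 749 days < 5 years (≈1825 days) ✗ → not eligible.

Life Insurance, Legal Services Plan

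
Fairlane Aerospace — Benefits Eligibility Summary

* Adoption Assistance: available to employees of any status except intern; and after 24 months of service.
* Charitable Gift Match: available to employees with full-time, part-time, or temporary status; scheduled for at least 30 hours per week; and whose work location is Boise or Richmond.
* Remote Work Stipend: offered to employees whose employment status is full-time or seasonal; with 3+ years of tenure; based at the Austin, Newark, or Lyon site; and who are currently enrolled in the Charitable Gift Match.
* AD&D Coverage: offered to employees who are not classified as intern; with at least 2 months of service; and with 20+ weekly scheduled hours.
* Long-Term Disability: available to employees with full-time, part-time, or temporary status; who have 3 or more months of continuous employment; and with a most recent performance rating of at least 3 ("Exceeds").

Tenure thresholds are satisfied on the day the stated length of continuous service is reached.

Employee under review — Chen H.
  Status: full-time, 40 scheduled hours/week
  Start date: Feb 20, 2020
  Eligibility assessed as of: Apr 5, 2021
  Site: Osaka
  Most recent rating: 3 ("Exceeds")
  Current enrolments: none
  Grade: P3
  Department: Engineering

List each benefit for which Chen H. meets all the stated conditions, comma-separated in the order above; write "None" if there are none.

Service from Feb 20, 2020 to Apr 5, 2021: 410 days.
Adoption Assistance — status full-time ✓ (not excluded); service 410 days < 24 months (≈720 days) ✗ → not eligible.
Charitable Gift Match — status full-time ✓; 40 hrs/wk ≥ 30 ✓; site Osaka ✗ (not Boise or Richmond) → not eligible.
Remote Work Stipend — status full-time ✓; service 410 days < 3 years (≈1095 days) ✗ → not eligible.
AD&D Coverage — status full-time ✓ (not excluded); service 410 days ≥ 2 months (≈60 days) ✓; 40 hrs/wk ≥ 20 ✓ → eligible.
Long-Term Disability — status full-time ✓; service 410 days ≥ 3 months (≈90 days) ✓; rating 3 ≥ 3 ✓ → eligible.

AD&D Coverage, Long-Term Disability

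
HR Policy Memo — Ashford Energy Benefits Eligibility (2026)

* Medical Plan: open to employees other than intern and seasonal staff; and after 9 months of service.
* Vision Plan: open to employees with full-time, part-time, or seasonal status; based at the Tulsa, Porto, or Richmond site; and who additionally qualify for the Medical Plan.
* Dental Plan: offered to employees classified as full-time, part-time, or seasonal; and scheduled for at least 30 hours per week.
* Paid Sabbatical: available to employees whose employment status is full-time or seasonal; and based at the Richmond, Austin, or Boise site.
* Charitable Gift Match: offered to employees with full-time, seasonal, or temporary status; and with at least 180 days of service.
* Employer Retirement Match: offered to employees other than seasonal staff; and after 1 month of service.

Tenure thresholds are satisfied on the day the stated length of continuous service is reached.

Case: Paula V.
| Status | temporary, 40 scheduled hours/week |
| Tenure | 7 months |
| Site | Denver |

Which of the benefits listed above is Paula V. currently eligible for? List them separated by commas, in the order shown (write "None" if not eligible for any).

Medical Plan — status temporary ✓ (not excluded); service 7 months < 9 months ✗ → not eligible.
Vision Plan — status temporary ✗ (requires full-time, part-time, or seasonal) → not eligible.
Dental Plan — status temporary ✗ (requires full-time, part-time, or seasonal) → not eligible.
Paid Sabbatical — status temporary ✗ (requires full-time or seasonal) → not eligible.
Charitable Gift Match — status temporary ✓; service 7 months ≥ 180 days ✓ → eligible.
Employer Retirement Match — status temporary ✓ (not excluded); service 7 months ≥ 1 month ✓ → eligible.

Charitable Gift Match, Employer Retirement Match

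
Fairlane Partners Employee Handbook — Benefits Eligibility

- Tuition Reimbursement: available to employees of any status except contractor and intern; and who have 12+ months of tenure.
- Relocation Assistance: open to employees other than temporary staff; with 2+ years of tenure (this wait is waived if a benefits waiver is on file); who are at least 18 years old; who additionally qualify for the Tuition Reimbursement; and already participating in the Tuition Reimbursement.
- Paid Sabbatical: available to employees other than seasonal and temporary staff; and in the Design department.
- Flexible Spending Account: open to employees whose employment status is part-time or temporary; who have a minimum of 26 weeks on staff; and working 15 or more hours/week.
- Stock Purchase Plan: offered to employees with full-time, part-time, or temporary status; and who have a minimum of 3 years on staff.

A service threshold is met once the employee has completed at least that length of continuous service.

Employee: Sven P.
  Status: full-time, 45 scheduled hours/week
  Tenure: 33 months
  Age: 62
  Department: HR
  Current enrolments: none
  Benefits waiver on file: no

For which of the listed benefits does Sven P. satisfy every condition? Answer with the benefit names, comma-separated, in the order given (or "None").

Tuition Reimbursement — status full-time ✓ (not excluded); service 33 months ≥ 12 months ✓ → eligible.
Relocation Assistance — status full-time ✓ (not excluded); no waiver, service 33 months ≥ 2 years (≈730 days) ✓; age 62 ≥ 18 ✓; eligible for Tuition Reimbursement ✓; not enrolled in Tuition Reimbursement ✗ → not eligible.
Paid Sabbatical — status full-time ✓ (not excluded); dept HR ✗ → not eligible.
Flexible Spending Account — status full-time ✗ (requires part-time or temporary) → not eligible.
Stock Purchase Plan — status full-time ✓; service 33 months < 3 years (≈1095 days) ✗ → not eligible.

Tuition Reimbursement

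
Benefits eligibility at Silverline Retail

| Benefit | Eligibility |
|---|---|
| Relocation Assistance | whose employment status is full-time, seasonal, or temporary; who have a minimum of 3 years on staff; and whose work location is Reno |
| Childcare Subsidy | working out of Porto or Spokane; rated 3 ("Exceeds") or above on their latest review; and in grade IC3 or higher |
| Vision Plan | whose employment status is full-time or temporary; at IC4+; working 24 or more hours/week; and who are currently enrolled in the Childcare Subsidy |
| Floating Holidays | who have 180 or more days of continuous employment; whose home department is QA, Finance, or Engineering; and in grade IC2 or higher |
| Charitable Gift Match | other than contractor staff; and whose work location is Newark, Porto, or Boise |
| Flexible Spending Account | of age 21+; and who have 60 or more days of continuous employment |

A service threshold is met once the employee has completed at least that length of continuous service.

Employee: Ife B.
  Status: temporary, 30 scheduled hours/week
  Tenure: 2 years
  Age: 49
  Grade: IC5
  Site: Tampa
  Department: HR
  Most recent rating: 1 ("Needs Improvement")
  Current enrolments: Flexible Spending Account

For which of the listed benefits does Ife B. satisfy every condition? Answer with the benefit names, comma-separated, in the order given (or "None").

Flexible Spending Account

Relocation Assistance — status temporary ✓; service 2 years < 3 years ✗ → not eligible.
Childcare Subsidy — site Tampa ✗ (not Porto or Spokane) → not eligible.
Vision Plan — status temporary ✓; grade IC5 ≥ IC4 ✓; 30 hrs/wk ≥ 24 ✓; not enrolled in Childcare Subsidy ✗ → not eligible.
Floating Holidays — service 2 years ≥ 180 days ✓; dept HR ✗ → not eligible.
Charitable Gift Match — status temporary ✓ (not excluded); site Tampa ✗ (not Newark, Porto, or Boise) → not eligible.
Flexible Spending Account — age 49 ≥ 21 ✓; service 2 years ≥ 60 days ✓ → eligible.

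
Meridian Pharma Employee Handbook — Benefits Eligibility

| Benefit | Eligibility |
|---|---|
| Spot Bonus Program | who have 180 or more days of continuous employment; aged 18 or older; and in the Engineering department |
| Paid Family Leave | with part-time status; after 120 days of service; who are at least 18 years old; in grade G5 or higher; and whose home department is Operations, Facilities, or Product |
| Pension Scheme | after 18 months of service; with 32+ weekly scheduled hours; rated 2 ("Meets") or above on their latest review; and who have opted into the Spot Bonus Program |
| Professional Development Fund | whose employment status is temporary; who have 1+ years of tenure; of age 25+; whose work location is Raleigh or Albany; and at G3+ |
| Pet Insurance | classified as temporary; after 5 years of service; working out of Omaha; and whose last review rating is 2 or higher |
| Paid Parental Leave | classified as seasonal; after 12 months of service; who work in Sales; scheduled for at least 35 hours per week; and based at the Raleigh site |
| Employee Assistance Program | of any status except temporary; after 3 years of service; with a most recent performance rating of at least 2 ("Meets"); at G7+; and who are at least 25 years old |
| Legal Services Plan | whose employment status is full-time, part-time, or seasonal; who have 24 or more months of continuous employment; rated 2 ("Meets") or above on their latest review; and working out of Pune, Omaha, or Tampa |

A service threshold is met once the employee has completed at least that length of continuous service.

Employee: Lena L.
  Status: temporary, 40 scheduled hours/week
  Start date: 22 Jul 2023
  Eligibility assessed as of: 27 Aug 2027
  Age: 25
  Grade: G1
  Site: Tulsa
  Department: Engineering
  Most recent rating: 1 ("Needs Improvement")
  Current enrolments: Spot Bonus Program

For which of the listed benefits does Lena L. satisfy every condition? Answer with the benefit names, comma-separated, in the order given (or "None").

Spot Bonus Program

Service from 22 Jul 2023 to 27 Aug 2027: 1497 days.
Spot Bonus Program — service 1497 days ≥ 180 days ✓; age 25 ≥ 18 ✓; dept Engineering ✓ → eligible.
Paid Family Leave — status temporary ✗ (requires part-time) → not eligible.
Pension Scheme — service 1497 days ≥ 18 months (≈540 days) ✓; 40 hrs/wk ≥ 32 ✓; rating 1 < 2 ✗ → not eligible.
Professional Development Fund — status temporary ✓; service 1497 days ≥ 1 year (≈365 days) ✓; age 25 ≥ 25 ✓; site Tulsa ✗ (not Raleigh or Albany) → not eligible.
Pet Insurance — status temporary ✓; service 1497 days < 5 years (≈1825 days) ✗ → not eligible.
Paid Parental Leave — status temporary ✗ (requires seasonal) → not eligible.
Employee Assistance Program — status temporary ✗ (excluded) → not eligible.
Legal Services Plan — status temporary ✗ (requires full-time, part-time, or seasonal) → not eligible.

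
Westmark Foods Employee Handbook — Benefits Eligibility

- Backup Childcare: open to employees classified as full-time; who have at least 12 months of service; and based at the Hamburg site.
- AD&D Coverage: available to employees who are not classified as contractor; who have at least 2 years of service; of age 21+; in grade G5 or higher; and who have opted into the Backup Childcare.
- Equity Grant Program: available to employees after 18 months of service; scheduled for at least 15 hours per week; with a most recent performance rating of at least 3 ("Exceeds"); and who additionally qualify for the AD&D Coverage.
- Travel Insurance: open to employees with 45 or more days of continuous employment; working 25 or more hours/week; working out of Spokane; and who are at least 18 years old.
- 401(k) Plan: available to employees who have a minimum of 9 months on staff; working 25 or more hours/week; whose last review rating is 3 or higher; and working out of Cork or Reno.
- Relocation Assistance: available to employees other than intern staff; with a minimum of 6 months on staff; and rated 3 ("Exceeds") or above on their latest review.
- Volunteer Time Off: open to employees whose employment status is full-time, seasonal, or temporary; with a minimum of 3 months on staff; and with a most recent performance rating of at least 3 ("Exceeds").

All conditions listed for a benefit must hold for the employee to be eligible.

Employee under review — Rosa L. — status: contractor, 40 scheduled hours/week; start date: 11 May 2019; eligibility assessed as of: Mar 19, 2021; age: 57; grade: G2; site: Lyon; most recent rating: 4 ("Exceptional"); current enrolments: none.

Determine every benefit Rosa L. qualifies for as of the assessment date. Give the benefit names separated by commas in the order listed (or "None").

Relocation Assistance

Service from 11 May 2019 to Mar 19, 2021: 678 days.
Backup Childcare — status contractor ✗ (requires full-time) → not eligible.
AD&D Coverage — status contractor ✗ (excluded) → not eligible.
Equity Grant Program — service 678 days ≥ 18 months (≈540 days) ✓; 40 hrs/wk ≥ 15 ✓; rating 4 ≥ 3 ✓; not eligible for AD&D Coverage ✗ → not eligible.
Travel Insurance — service 678 days ≥ 45 days ✓; 40 hrs/wk ≥ 25 ✓; site Lyon ✗ (not Spokane) → not eligible.
401(k) Plan — service 678 days ≥ 9 months (≈270 days) ✓; 40 hrs/wk ≥ 25 ✓; rating 4 ≥ 3 ✓; site Lyon ✗ (not Cork or Reno) → not eligible.
Relocation Assistance — status contractor ✓ (not excluded); service 678 days ≥ 6 months (≈180 days) ✓; rating 4 ≥ 3 ✓ → eligible.
Volunteer Time Off — status contractor ✗ (requires full-time, seasonal, or temporary) → not eligible.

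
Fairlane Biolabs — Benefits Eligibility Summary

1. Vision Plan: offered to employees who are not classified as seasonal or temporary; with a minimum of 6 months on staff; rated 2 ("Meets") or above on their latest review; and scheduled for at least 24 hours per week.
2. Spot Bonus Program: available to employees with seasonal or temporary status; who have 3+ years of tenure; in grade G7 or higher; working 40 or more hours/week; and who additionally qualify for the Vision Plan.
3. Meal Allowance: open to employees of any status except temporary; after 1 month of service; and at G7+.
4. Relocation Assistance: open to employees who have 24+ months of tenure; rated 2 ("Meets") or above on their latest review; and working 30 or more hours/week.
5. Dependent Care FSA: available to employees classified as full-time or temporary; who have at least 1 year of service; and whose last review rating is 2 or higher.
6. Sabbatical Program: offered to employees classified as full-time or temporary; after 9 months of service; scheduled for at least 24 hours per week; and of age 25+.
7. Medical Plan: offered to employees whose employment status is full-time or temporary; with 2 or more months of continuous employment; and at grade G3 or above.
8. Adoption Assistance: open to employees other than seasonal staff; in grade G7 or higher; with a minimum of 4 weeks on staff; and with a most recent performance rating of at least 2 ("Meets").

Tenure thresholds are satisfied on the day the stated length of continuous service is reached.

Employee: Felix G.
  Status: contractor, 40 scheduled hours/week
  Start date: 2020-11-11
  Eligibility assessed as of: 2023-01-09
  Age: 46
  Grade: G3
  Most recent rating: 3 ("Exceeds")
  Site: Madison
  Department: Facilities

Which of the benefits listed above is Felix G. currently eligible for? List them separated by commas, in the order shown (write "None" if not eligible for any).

Vision Plan, Relocation Assistance

Service from 2020-11-11 to 2023-01-09: 789 days.
Vision Plan — status contractor ✓ (not excluded); service 789 days ≥ 6 months (≈180 days) ✓; rating 3 ≥ 2 ✓; 40 hrs/wk ≥ 24 ✓ → eligible.
Spot Bonus Program — status contractor ✗ (requires seasonal or temporary) → not eligible.
Meal Allowance — status contractor ✓ (not excluded); service 789 days ≥ 1 month (≈30 days) ✓; grade G3 < G7 ✗ → not eligible.
Relocation Assistance — service 789 days ≥ 24 months (≈720 days) ✓; rating 3 ≥ 2 ✓; 40 hrs/wk ≥ 30 ✓ → eligible.
Dependent Care FSA — status contractor ✗ (requires full-time or temporary) → not eligible.
Sabbatical Program — status contractor ✗ (requires full-time or temporary) → not eligible.
Medical Plan — status contractor ✗ (requires full-time or temporary) → not eligible.
Adoption Assistance — status contractor ✓ (not excluded); grade G3 < G7 ✗ → not eligible.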